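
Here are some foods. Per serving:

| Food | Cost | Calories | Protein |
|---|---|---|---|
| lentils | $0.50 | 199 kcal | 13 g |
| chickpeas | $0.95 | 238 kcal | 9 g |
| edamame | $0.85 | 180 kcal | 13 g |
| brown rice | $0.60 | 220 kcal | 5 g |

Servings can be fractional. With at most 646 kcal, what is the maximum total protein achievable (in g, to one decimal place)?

46.7 g

Protein per kcal: edamame 0.07222, lentils 0.06533, chickpeas 0.03782, brown rice 0.02273.
With no serving limits, spend the whole calories allowance on edamame: 646 kcal / 180 kcal × 13 g = 46.7 g.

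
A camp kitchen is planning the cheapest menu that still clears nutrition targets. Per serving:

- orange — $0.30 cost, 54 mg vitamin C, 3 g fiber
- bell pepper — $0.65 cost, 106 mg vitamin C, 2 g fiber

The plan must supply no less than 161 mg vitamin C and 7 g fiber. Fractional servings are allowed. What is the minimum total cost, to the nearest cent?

This is a tiny linear program; its minimum lies at a vertex of the feasible set. List the vertices and price them.
orange only: max(161/54, 7/3) = 2.981 servings → $0.89.
bell pepper only: max(161/106, 7/2) = 3.5 servings → $2.27.
orange + bell pepper with both tight: 2 servings and 0.5 servings → $0.93.
The minimum over all feasible corners is $0.89.

$0.89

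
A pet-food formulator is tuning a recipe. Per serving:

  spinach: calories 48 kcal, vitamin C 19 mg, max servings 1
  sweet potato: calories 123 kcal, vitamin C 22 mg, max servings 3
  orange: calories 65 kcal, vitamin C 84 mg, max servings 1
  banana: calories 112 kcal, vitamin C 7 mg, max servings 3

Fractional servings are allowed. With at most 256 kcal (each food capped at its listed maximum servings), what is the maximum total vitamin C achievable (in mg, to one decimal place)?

128.6 mg

Vitamin C per kcal: orange 1.292, spinach 0.3958, sweet potato 0.1789, banana 0.0625.
Take 1 serving of orange: uses 65 kcal, +84.0 mg vitamin C (running total 84.0 mg).
Take 1 serving of spinach: uses 48 kcal, +19.0 mg vitamin C (running total 103.0 mg).
Take 1.163 servings of sweet potato: uses 143 kcal, +25.6 mg vitamin C (running total 128.6 mg).
Greedy by best ratio exhausts the calories allowance optimally: 128.6 mg.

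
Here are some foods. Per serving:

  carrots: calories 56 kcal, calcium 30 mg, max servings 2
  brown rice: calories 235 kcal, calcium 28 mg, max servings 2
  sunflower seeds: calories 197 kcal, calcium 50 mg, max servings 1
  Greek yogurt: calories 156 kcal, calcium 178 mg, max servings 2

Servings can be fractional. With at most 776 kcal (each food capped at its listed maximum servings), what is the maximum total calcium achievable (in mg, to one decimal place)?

484.5 mg

Calcium per kcal: Greek yogurt 1.141, carrots 0.5357, sunflower seeds 0.2538, brown rice 0.1191.
Take 2 servings of Greek yogurt: uses 312 kcal, +356.0 mg calcium (running total 356.0 mg).
Take 2 servings of carrots: uses 112 kcal, +60.0 mg calcium (running total 416.0 mg).
Take 1 serving of sunflower seeds: uses 197 kcal, +50.0 mg calcium (running total 466.0 mg).
Take 0.6596 servings of brown rice: uses 155 kcal, +18.5 mg calcium (running total 484.5 mg).
Filling greedily by calcium-per-kcal is optimal for one linear limit, giving 484.5 mg.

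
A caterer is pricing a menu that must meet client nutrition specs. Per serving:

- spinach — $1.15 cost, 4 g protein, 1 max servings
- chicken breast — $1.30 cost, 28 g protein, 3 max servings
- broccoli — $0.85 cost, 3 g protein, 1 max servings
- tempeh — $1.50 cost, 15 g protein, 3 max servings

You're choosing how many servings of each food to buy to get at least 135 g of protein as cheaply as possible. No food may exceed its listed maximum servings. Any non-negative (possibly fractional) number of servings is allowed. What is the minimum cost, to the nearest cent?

$10.11

Cost per g of protein: chicken breast $0.0464, tempeh $0.1000, broccoli $0.2833, spinach $0.2875.
Take 3 servings of chicken breast: +84.0 g protein for $3.90 (total $3.90, still need 51.0 g).
Take 3 servings of tempeh: +45.0 g protein for $4.50 (total $8.40, still need 6.0 g).
Take 1 serving of broccoli: +3.0 g protein for $0.85 (total $9.25, still need 3.0 g).
Take 0.75 servings of spinach: +3.0 g protein for $0.86 (total $10.11, still need 0.0 g).
Greedy by cheapest-per-g is optimal for a single linear constraint, so the minimum cost is $10.11.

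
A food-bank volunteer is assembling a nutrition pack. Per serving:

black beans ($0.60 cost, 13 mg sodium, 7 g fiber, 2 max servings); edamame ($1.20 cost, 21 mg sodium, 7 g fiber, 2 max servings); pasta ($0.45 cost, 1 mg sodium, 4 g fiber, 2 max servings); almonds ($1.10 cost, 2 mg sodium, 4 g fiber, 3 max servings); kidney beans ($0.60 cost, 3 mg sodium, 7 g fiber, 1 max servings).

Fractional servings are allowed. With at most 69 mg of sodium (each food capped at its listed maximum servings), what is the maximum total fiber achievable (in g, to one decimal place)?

51.7 g

Fiber per mg sodium: pasta 4, kidney beans 2.333, almonds 2, black beans 0.5385, edamame 0.3333.
Take 2 servings of pasta: uses 2 mg sodium, +8.0 g fiber (running total 8.0 g).
Take 1 serving of kidney beans: uses 3 mg sodium, +7.0 g fiber (running total 15.0 g).
Take 3 servings of almonds: uses 6 mg sodium, +12.0 g fiber (running total 27.0 g).
Take 2 servings of black beans: uses 26 mg sodium, +14.0 g fiber (running total 41.0 g).
Take 1.524 servings of edamame: uses 32 mg sodium, +10.7 g fiber (running total 51.7 g).
Greedy by best ratio exhausts the sodium allowance optimally: 51.7 g.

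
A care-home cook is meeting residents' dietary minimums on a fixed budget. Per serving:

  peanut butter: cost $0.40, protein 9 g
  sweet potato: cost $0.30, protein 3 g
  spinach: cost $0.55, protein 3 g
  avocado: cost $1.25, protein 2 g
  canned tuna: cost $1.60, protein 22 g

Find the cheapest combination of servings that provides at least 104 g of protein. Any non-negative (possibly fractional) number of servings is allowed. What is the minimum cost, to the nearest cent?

Cost per g of protein: peanut butter $0.0444, canned tuna $0.0727, sweet potato $0.1000, spinach $0.1833, avocado $0.6250.
With no serving limits, use only peanut butter: 104 g / 9 g = 11.56 servings × $0.40 = $4.62.

$4.62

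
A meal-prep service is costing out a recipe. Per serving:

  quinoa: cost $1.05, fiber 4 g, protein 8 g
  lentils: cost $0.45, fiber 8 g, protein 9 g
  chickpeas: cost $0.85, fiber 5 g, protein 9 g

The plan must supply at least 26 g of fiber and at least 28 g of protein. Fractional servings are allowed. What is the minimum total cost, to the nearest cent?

$1.46

For a min-cost LP with two ≥-constraints, a basic feasible solution has at most two positive variables.
quinoa only: max(26/4, 28/8) = 6.5 servings → $6.83.
lentils only: max(26/8, 28/9) = 3.25 servings → $1.46.
chickpeas only: max(26/5, 28/9) = 5.2 servings → $4.42.
quinoa + lentils with both targets exact would need a negative amount; discard.
quinoa + chickpeas: intersection lies outside the first quadrant.
lentils + chickpeas: the both-tight solution has a negative serving — not a feasible corner.
The minimum over all feasible corners is $1.46.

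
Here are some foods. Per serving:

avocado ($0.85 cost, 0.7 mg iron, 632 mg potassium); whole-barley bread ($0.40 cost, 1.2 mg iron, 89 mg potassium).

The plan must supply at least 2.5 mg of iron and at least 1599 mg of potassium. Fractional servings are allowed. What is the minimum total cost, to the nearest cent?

An LP optimum is at a vertex; with two nutrient constraints at most two foods are used. Check each candidate.
avocado only: max(2.5/0.7, 1599/632) = 3.571 servings → $3.04.
whole-barley bread only: max(2.5/1.2, 1599/89) = 17.97 servings → $7.19.
avocado + whole-barley bread with both tight: 2.437 servings and 0.6618 servings → $2.34.
So the least-cost plan costs $2.34.

$2.34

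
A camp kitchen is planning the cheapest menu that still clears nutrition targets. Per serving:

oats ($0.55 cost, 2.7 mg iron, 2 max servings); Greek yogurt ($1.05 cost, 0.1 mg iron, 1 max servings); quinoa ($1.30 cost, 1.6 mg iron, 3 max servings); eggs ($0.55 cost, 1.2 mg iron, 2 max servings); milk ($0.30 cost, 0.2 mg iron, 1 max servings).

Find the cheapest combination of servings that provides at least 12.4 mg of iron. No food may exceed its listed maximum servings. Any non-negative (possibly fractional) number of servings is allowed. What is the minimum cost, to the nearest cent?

Cost per mg of iron: oats $0.2037, eggs $0.4583, quinoa $0.8125, milk $1.5000, Greek yogurt $10.5000.
Take 2 servings of oats: +5.4 mg iron for $1.10 (total $1.10, still need 7.0 mg).
Take 2 servings of eggs: +2.4 mg iron for $1.10 (total $2.20, still need 4.6 mg).
Take 2.875 servings of quinoa: +4.6 mg iron for $3.74 (total $5.94, still need 0.0 mg).
Greedy by cheapest-per-mg is optimal for a single linear constraint, so the minimum cost is $5.94.

$5.94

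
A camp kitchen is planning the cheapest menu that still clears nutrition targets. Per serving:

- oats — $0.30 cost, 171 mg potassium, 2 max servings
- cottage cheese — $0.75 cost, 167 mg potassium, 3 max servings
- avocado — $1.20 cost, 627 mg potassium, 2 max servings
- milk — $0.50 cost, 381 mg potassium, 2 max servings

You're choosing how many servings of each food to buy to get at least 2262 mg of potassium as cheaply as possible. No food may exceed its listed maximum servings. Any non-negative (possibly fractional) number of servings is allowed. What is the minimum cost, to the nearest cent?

$3.82

Cost per mg of potassium: milk $0.0013, oats $0.0018, avocado $0.0019, cottage cheese $0.0045.
Take 2 servings of milk: +762.0 mg potassium for $1.00 (total $1.00, still need 1500.0 mg).
Take 2 servings of oats: +342.0 mg potassium for $0.60 (total $1.60, still need 1158.0 mg).
Take 1.847 servings of avocado: +1158.0 mg potassium for $2.22 (total $3.82, still need 0.0 mg).
Filling from the cheapest source first is optimal under one linear minimum: $3.82.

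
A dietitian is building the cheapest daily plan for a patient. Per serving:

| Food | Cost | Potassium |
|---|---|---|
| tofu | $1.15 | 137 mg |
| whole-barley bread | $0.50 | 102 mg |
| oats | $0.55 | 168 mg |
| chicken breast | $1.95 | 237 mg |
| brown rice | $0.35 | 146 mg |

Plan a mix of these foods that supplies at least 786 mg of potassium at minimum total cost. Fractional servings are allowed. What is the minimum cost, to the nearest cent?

$1.88

Cost per mg of potassium: brown rice $0.0024, oats $0.0033, whole-barley bread $0.0049, chicken breast $0.0082, tofu $0.0084.
With no serving limits, use only brown rice: 786 mg / 146 mg = 5.384 servings × $0.35 = $1.88.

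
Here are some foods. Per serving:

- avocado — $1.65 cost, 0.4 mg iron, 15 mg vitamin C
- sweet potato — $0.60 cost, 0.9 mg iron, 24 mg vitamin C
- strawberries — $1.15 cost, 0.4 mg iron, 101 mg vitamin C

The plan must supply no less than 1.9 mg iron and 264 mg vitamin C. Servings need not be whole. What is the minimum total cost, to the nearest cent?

$3.35

For a min-cost LP with two ≥-constraints, a basic feasible solution has at most two positive variables.
avocado only: max(1.9/0.4, 264/15) = 17.6 servings → $29.04.
sweet potato only: max(1.9/0.9, 264/24) = 11 servings → $6.60.
strawberries only: max(1.9/0.4, 264/101) = 4.75 servings → $5.46.
avocado + sweet potato: intersection lies outside the first quadrant.
avocado + strawberries with both tight: 2.509 servings and 2.241 servings → $6.72.
sweet potato + strawberries with both tight: 1.062 servings and 2.362 servings → $3.35.
So the least-cost plan costs $3.35.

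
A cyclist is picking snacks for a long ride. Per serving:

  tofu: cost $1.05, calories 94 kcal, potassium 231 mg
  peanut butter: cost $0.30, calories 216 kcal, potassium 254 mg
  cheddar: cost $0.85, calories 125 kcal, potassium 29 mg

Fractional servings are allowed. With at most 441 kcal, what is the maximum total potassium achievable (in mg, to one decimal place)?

Potassium per kcal: tofu 2.457, peanut butter 1.176, cheddar 0.232.
With no serving limits, spend the whole calories allowance on tofu: 441 kcal / 94 kcal × 231 mg = 1083.7 mg.

1083.7 mg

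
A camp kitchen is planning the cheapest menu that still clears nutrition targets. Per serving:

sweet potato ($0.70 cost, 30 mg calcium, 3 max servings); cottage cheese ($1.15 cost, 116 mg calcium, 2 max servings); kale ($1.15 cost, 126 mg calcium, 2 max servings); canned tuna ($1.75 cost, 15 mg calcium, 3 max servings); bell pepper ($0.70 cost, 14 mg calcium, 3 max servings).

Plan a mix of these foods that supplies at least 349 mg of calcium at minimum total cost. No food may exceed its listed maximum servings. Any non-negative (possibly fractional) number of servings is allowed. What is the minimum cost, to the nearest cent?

Cost per mg of calcium: kale $0.0091, cottage cheese $0.0099, sweet potato $0.0233, bell pepper $0.0500, canned tuna $0.1167.
Take 2 servings of kale: +252.0 mg calcium for $2.30 (total $2.30, still need 97.0 mg).
Take 0.8362 servings of cottage cheese: +97.0 mg calcium for $0.96 (total $3.26, still need 0.0 mg).
Filling from the cheapest source first is optimal under one linear minimum: $3.26.

$3.26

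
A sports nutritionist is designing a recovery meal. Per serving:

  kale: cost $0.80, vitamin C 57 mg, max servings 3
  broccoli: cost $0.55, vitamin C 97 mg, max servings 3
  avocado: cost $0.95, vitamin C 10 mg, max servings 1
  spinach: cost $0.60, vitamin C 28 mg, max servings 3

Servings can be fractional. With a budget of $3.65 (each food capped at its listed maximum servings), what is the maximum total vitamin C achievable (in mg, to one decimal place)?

433.5 mg

Vitamin C per dollar: broccoli 176.4, kale 71.25, spinach 46.67, avocado 10.53.
Take 3 servings of broccoli: spends $1.65, +291.0 mg vitamin C (running total 291.0 mg).
Take 2.5 servings of kale: spends $2.00, +142.5 mg vitamin C (running total 433.5 mg).
Greedy by best ratio exhausts the cost allowance optimally: 433.5 mg.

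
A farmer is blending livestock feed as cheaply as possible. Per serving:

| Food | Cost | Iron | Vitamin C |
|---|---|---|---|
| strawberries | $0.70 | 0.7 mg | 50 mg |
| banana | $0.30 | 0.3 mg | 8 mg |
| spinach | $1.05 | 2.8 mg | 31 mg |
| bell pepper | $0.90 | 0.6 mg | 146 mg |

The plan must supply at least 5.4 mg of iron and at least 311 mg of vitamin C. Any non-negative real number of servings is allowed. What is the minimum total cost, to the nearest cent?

$3.24

strawberries only: max(5.4/0.7, 311/50) = 7.714 servings → $5.40.
banana only: max(5.4/0.3, 311/8) = 38.88 servings → $11.66.
spinach only: max(5.4/2.8, 311/31) = 10.03 servings → $10.53.
bell pepper only: max(5.4/0.6, 311/146) = 9 servings → $8.10.
strawberries + banana with both tight: 5.33 servings and 5.564 servings → $5.40.
strawberries + spinach with both tight: 5.946 servings and 0.4421 servings → $4.63.
strawberries + bell pepper: the both-tight solution has a negative serving — not a feasible corner.
banana + spinach with both targets exact would need a negative amount; discard.
banana + bell pepper with both tight: 15.43 servings and 1.285 servings → $5.79.
spinach + bell pepper with both tight: 1.542 servings and 1.803 servings → $3.24.
Cheapest feasible corner: $3.24.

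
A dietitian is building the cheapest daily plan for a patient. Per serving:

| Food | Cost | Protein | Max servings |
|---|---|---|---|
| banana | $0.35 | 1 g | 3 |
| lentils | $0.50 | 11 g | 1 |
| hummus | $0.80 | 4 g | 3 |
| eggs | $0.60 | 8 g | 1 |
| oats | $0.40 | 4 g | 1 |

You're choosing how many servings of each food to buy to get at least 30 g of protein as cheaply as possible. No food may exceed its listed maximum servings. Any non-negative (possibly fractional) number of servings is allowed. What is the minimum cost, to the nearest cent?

$2.90

Cost per g of protein: lentils $0.0455, eggs $0.0750, oats $0.1000, hummus $0.2000, banana $0.3500.
Take 1 serving of lentils: +11.0 g protein for $0.50 (total $0.50, still need 19.0 g).
Take 1 serving of eggs: +8.0 g protein for $0.60 (total $1.10, still need 11.0 g).
Take 1 serving of oats: +4.0 g protein for $0.40 (total $1.50, still need 7.0 g).
Take 1.75 servings of hummus: +7.0 g protein for $1.40 (total $2.90, still need 0.0 g).
Filling from the cheapest source first is optimal under one linear minimum: $2.90.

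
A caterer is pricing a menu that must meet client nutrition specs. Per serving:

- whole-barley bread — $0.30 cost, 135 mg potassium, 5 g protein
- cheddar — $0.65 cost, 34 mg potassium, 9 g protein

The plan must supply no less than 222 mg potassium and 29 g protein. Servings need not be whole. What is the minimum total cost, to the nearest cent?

Two binding constraints pin down two serving amounts, so the optimal mix uses at most two foods. The candidates are each food alone (scaled to the tighter of potassium/protein) and each pair with both constraints tight.
whole-barley bread only: max(222/135, 29/5) = 5.8 servings → $1.74.
cheddar only: max(222/34, 29/9) = 6.529 servings → $4.24.
whole-barley bread + cheddar with both tight: 0.9684 servings and 2.684 servings → $2.04.
The minimum over all feasible corners is $1.74.

$1.74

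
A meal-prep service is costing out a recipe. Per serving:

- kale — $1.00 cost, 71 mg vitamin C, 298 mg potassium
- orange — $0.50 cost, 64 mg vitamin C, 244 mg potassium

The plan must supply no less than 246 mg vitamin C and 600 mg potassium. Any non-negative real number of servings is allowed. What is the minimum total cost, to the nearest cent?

With two linear requirements the optimum uses one or two foods; enumerate the corners.
kale only: max(246/71, 600/298) = 3.465 servings → $3.46.
orange only: max(246/64, 600/244) = 3.844 servings → $1.92.
kale + orange: the both-tight solution has a negative serving — not a feasible corner.
The minimum over all feasible corners is $1.92.

$1.92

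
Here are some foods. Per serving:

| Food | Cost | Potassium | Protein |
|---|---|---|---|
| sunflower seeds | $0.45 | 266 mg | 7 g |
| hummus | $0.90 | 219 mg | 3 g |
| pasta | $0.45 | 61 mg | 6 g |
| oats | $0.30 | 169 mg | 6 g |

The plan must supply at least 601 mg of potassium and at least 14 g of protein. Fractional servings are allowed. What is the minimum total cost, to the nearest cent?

$1.02

For a min-cost LP with two ≥-constraints, a basic feasible solution has at most two positive variables.
sunflower seeds only: max(601/266, 14/7) = 2.259 servings → $1.02.
hummus only: max(601/219, 14/3) = 4.667 servings → $4.20.
pasta only: max(601/61, 14/6) = 9.852 servings → $4.43.
oats only: max(601/169, 14/6) = 3.556 servings → $1.07.
sunflower seeds + hummus with both tight: 1.718 servings and 0.6571 servings → $1.36.
sunflower seeds + pasta: intersection lies outside the first quadrant.
sunflower seeds + oats: the both-tight solution has a negative serving — not a feasible corner.
hummus + pasta with both tight: 2.433 servings and 1.117 servings → $2.69.
hummus + oats with both tight: 1.537 servings and 1.565 servings → $1.85.
pasta + oats: intersection lies outside the first quadrant.
So the least-cost plan costs $1.02.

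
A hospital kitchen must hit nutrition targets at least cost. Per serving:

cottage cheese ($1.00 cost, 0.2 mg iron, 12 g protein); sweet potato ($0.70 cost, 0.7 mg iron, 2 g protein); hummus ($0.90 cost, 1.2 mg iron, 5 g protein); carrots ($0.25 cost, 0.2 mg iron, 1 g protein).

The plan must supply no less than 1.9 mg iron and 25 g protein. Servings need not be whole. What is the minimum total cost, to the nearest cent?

$2.73

With two linear requirements the optimum uses one or two foods; enumerate the corners.
cottage cheese only: max(1.9/0.2, 25/12) = 9.5 servings → $9.50.
sweet potato only: max(1.9/0.7, 25/2) = 12.5 servings → $8.75.
hummus only: max(1.9/1.2, 25/5) = 5 servings → $4.50.
carrots only: max(1.9/0.2, 25/1) = 25 servings → $6.25.
cottage cheese + sweet potato with both tight: 1.712 servings and 2.225 servings → $3.27.
cottage cheese + hummus with both tight: 1.53 servings and 1.328 servings → $2.73.
cottage cheese + carrots with both tight: 1.409 servings and 8.091 servings → $3.43.
sweet potato + hummus: intersection lies outside the first quadrant.
sweet potato + carrots with both targets exact would need a negative amount; discard.
hummus + carrots: the both-tight solution has a negative serving — not a feasible corner.
So the least-cost plan costs $2.73.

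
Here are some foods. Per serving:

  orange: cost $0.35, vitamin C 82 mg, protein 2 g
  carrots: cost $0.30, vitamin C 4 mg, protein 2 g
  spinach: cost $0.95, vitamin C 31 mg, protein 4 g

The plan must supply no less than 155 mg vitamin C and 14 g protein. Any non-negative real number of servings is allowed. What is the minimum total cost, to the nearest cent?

Minimising a linear cost over {vitamin C ≥ 155, protein ≥ 14, servings ≥ 0} — the optimum is at a vertex, using one or two foods.
orange only: max(155/82, 14/2) = 7 servings → $2.45.
carrots only: max(155/4, 14/2) = 38.75 servings → $11.62.
spinach only: max(155/31, 14/4) = 5 servings → $4.75.
orange + carrots with both tight: 1.628 servings and 5.372 servings → $2.18.
orange + spinach with both tight: 0.6992 servings and 3.15 servings → $3.24.
carrots + spinach: intersection lies outside the first quadrant.
Cheapest feasible corner: $2.18.

$2.18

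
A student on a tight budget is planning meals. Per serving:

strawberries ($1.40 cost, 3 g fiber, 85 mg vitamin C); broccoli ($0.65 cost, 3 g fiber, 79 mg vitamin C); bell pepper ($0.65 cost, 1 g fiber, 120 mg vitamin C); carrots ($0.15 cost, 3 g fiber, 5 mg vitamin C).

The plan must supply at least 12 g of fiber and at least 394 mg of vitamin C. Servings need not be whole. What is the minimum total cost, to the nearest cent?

A basic optimal solution has at most two foods positive. Try each food alone and each pair with both targets met exactly.
strawberries only: max(12/3, 394/85) = 4.635 servings → $6.49.
broccoli only: max(12/3, 394/79) = 4.987 servings → $3.24.
bell pepper only: max(12/1, 394/120) = 12 servings → $7.80.
carrots only: max(12/3, 394/5) = 78.8 servings → $11.82.
strawberries + broccoli: intersection lies outside the first quadrant.
strawberries + bell pepper with both tight: 3.804 servings and 0.5891 servings → $5.71.
strawberries + carrots: the both-tight solution has a negative serving — not a feasible corner.
broccoli + bell pepper with both tight: 3.722 servings and 0.8327 servings → $2.96.
broccoli + carrots: intersection lies outside the first quadrant.
bell pepper + carrots with both tight: 3.161 servings and 2.946 servings → $2.50.
So the least-cost plan costs $2.50.

$2.50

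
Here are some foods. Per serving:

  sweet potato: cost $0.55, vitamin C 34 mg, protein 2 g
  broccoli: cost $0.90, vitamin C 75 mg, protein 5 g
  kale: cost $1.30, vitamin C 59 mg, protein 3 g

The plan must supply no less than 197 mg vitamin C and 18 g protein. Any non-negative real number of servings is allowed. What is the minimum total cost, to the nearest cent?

$3.24

sweet potato only: max(197/34, 18/2) = 9 servings → $4.95.
broccoli only: max(197/75, 18/5) = 3.6 servings → $3.24.
kale only: max(197/59, 18/3) = 6 servings → $7.80.
sweet potato + broccoli: the both-tight solution has a negative serving — not a feasible corner.
sweet potato + kale with both targets exact would need a negative amount; discard.
broccoli + kale: intersection lies outside the first quadrant.
So the least-cost plan costs $3.24.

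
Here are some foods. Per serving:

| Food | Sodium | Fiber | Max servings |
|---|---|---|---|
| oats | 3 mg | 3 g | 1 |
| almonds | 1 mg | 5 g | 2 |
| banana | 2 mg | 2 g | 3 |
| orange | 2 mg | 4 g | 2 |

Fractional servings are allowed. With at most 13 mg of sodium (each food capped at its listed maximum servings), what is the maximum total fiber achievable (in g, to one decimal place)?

25.0 g

Fiber per mg sodium: almonds 5, orange 2, oats 1, banana 1.
Take 2 servings of almonds: uses 2 mg sodium, +10.0 g fiber (running total 10.0 g).
Take 2 servings of orange: uses 4 mg sodium, +8.0 g fiber (running total 18.0 g).
Take 1 serving of oats: uses 3 mg sodium, +3.0 g fiber (running total 21.0 g).
Take 2 servings of banana: uses 4 mg sodium, +4.0 g fiber (running total 25.0 g).
Greedy by best ratio exhausts the sodium allowance optimally: 25.0 g.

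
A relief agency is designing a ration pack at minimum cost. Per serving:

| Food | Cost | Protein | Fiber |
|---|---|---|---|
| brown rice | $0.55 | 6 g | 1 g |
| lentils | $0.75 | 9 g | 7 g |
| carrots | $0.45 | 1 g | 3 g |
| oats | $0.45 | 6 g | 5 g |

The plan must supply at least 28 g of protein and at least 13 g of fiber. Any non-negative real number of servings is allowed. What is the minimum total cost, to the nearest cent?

With two linear requirements the optimum uses one or two foods; enumerate the corners.
brown rice only: max(28/6, 13/1) = 13 servings → $7.15.
lentils only: max(28/9, 13/7) = 3.111 servings → $2.33.
carrots only: max(28/1, 13/3) = 28 servings → $12.60.
oats only: max(28/6, 13/5) = 4.667 servings → $2.10.
brown rice + lentils with both tight: 2.394 servings and 1.515 servings → $2.45.
brown rice + carrots with both tight: 4.176 servings and 2.941 servings → $3.62.
brown rice + oats with both tight: 2.583 servings and 2.083 servings → $2.36.
lentils + carrots: intersection lies outside the first quadrant.
lentils + oats with both targets exact would need a negative amount; discard.
carrots + oats with both targets exact would need a negative amount; discard.
So the least-cost plan costs $2.10.

$2.10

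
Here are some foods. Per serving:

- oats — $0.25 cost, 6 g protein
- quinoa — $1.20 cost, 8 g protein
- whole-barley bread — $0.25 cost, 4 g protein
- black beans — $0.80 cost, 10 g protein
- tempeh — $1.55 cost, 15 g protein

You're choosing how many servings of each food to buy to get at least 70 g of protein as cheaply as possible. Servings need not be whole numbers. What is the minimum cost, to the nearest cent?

Cost per g of protein: oats $0.0417, whole-barley bread $0.0625, black beans $0.0800, tempeh $0.1033, quinoa $0.1500.
With no serving limits, use only oats: 70 g / 6 g = 11.67 servings × $0.25 = $2.92.

$2.92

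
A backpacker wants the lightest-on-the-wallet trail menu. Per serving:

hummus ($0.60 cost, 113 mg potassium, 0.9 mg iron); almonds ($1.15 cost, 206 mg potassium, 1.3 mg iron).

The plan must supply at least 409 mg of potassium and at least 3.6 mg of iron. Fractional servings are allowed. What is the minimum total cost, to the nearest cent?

$2.40

A basic optimal solution has at most two foods positive. Try each food alone and each pair with both targets met exactly.
hummus only: max(409/113, 3.6/0.9) = 4 servings → $2.40.
almonds only: max(409/206, 3.6/1.3) = 2.769 servings → $3.18.
hummus + almonds with both targets exact would need a negative amount; discard.
Cheapest feasible corner: $2.40.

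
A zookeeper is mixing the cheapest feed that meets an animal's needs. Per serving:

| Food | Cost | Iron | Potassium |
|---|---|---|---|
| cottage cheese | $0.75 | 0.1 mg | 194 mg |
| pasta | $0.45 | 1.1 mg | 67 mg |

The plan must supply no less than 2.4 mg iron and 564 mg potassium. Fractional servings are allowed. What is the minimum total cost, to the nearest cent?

With two linear requirements the optimum uses one or two foods; enumerate the corners.
cottage cheese only: max(2.4/0.1, 564/194) = 24 servings → $18.00.
pasta only: max(2.4/1.1, 564/67) = 8.418 servings → $3.79.
cottage cheese + pasta with both tight: 2.224 servings and 1.98 servings → $2.56.
The minimum over all feasible corners is $2.56.

$2.56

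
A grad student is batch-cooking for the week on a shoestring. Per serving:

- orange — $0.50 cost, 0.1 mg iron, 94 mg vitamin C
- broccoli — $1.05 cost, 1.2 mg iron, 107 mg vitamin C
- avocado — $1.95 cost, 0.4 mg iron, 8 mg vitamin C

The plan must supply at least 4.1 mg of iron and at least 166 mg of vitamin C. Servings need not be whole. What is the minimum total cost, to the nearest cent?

$3.59

orange only: max(4.1/0.1, 166/94) = 41 servings → $20.50.
broccoli only: max(4.1/1.2, 166/107) = 3.417 servings → $3.59.
avocado only: max(4.1/0.4, 166/8) = 20.75 servings → $40.46.
orange + broccoli: intersection lies outside the first quadrant.
orange + avocado with both tight: 0.913 servings and 10.02 servings → $20.00.
broccoli + avocado with both tight: 1.012 servings and 7.214 servings → $15.13.
So the least-cost plan costs $3.59.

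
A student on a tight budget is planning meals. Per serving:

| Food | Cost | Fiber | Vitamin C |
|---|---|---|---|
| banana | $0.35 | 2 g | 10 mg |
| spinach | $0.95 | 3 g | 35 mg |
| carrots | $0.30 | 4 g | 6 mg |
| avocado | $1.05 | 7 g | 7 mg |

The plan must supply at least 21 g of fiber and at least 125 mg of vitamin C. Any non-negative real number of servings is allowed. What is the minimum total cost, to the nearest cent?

$3.80

A basic optimal solution has at most two foods positive. Try each food alone and each pair with both targets met exactly.
banana only: max(21/2, 125/10) = 12.5 servings → $4.38.
spinach only: max(21/3, 125/35) = 7 servings → $6.65.
carrots only: max(21/4, 125/6) = 20.83 servings → $6.25.
avocado only: max(21/7, 125/7) = 17.86 servings → $18.75.
banana + spinach with both tight: 9 servings and 1 serving → $4.10.
banana + carrots: intersection lies outside the first quadrant.
banana + avocado: the both-tight solution has a negative serving — not a feasible corner.
spinach + carrots with both tight: 3.066 servings and 2.951 servings → $3.80.
spinach + avocado with both tight: 3.25 servings and 1.607 servings → $4.78.
carrots + avocado: the both-tight solution has a negative serving — not a feasible corner.
So the least-cost plan costs $3.80.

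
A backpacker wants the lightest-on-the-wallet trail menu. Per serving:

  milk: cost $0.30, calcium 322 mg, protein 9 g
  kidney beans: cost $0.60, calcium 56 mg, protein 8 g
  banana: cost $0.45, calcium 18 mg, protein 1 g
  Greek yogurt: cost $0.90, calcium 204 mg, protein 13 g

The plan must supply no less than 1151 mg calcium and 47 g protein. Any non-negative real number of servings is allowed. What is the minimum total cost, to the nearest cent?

With two linear requirements the optimum uses one or two foods; enumerate the corners.
milk only: max(1151/322, 47/9) = 5.222 servings → $1.57.
kidney beans only: max(1151/56, 47/8) = 20.55 servings → $12.33.
banana only: max(1151/18, 47/1) = 63.94 servings → $28.77.
Greek yogurt only: max(1151/204, 47/13) = 5.642 servings → $5.08.
milk + kidney beans with both tight: 3.174 servings and 2.305 servings → $2.33.
milk + banana with both tight: 1.906 servings and 29.84 servings → $14.00.
milk + Greek yogurt with both tight: 2.287 servings and 2.032 servings → $2.51.
kidney beans + banana: intersection lies outside the first quadrant.
kidney beans + Greek yogurt: intersection lies outside the first quadrant.
banana + Greek yogurt with both targets exact would need a negative amount; discard.
Cheapest feasible corner: $1.57.

$1.57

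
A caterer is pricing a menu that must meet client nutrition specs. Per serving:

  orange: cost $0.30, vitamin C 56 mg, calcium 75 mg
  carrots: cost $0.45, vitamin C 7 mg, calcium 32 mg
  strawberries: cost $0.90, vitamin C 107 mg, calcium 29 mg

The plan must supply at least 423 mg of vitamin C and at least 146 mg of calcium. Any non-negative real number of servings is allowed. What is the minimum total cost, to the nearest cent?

This is a tiny linear program; its minimum lies at a vertex of the feasible set. List the vertices and price them.
orange only: max(423/56, 146/75) = 7.554 servings → $2.27.
carrots only: max(423/7, 146/32) = 60.43 servings → $27.19.
strawberries only: max(423/107, 146/29) = 5.034 servings → $4.53.
orange + carrots: the both-tight solution has a negative serving — not a feasible corner.
orange + strawberries with both tight: 0.5241 servings and 3.679 servings → $3.47.
carrots + strawberries with both tight: 1.042 servings and 3.885 servings → $3.97.
So the least-cost plan costs $2.27.

$2.27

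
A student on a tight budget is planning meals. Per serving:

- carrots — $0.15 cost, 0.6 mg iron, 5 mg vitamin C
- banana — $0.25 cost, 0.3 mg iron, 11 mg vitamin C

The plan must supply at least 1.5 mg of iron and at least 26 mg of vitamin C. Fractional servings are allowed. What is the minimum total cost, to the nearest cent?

$0.65

At the optimum either one food covers both requirements or two foods hit both targets exactly; no other combination can be cheaper.
carrots only: max(1.5/0.6, 26/5) = 5.2 servings → $0.78.
banana only: max(1.5/0.3, 26/11) = 5 servings → $1.25.
carrots + banana with both tight: 1.706 servings and 1.588 servings → $0.65.
Cheapest feasible corner: $0.65.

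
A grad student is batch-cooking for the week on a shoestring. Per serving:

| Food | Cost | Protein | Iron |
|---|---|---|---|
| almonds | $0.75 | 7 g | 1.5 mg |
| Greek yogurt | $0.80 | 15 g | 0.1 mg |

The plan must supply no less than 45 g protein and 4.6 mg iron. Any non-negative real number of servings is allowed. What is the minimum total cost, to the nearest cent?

$3.51

With two linear requirements the optimum uses one or two foods; enumerate the corners.
almonds only: max(45/7, 4.6/1.5) = 6.429 servings → $4.82.
Greek yogurt only: max(45/15, 4.6/0.1) = 46 servings → $36.80.
almonds + Greek yogurt with both tight: 2.959 servings and 1.619 servings → $3.51.
The minimum over all feasible corners is $3.51.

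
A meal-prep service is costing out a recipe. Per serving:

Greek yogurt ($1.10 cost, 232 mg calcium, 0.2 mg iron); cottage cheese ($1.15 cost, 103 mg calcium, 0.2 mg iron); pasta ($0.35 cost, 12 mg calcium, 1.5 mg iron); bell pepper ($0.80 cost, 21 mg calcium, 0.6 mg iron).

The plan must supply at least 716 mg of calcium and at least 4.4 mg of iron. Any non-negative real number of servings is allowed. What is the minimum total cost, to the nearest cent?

At the optimum either one food covers both requirements or two foods hit both targets exactly; no other combination can be cheaper.
Greek yogurt only: max(716/232, 4.4/0.2) = 22 servings → $24.20.
cottage cheese only: max(716/103, 4.4/0.2) = 22 servings → $25.30.
pasta only: max(716/12, 4.4/1.5) = 59.67 servings → $20.88.
bell pepper only: max(716/21, 4.4/0.6) = 34.1 servings → $27.28.
Greek yogurt + cottage cheese: the both-tight solution has a negative serving — not a feasible corner.
Greek yogurt + pasta with both tight: 2.955 servings and 2.539 servings → $4.14.
Greek yogurt + bell pepper with both tight: 2.498 servings and 6.501 servings → $7.95.
cottage cheese + pasta with both tight: 6.714 servings and 2.038 servings → $8.43.
cottage cheese + bell pepper with both tight: 5.854 servings and 5.382 servings → $11.04.
pasta + bell pepper with both targets exact would need a negative amount; discard.
Cheapest feasible corner: $4.14.

$4.14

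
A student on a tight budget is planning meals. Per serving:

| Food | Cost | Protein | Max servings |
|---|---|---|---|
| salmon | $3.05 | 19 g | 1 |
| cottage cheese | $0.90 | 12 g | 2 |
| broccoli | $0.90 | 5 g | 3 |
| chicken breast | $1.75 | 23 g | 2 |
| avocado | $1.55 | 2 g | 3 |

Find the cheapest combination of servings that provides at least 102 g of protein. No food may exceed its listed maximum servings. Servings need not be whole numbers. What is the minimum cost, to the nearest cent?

$10.69

Cost per g of protein: cottage cheese $0.0750, chicken breast $0.0761, salmon $0.1605, broccoli $0.1800, avocado $0.7750.
Take 2 servings of cottage cheese: +24.0 g protein for $1.80 (total $1.80, still need 78.0 g).
Take 2 servings of chicken breast: +46.0 g protein for $3.50 (total $5.30, still need 32.0 g).
Take 1 serving of salmon: +19.0 g protein for $3.05 (total $8.35, still need 13.0 g).
Take 2.6 servings of broccoli: +13.0 g protein for $2.34 (total $10.69, still need 0.0 g).
Filling from the cheapest source first is optimal under one linear minimum: $10.69.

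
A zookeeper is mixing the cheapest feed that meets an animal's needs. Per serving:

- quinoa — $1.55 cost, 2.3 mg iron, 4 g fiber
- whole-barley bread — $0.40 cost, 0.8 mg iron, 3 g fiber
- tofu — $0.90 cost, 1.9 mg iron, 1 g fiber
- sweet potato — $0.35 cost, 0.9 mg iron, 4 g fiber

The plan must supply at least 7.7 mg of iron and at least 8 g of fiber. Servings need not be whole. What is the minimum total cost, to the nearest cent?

A basic optimal solution has at most two foods positive. Try each food alone and each pair with both targets met exactly.
quinoa only: max(7.7/2.3, 8/4) = 3.348 servings → $5.19.
whole-barley bread only: max(7.7/0.8, 8/3) = 9.625 servings → $3.85.
tofu only: max(7.7/1.9, 8/1) = 8 servings → $7.20.
sweet potato only: max(7.7/0.9, 8/4) = 8.556 servings → $2.99.
quinoa + whole-barley bread: the both-tight solution has a negative serving — not a feasible corner.
quinoa + tofu with both tight: 1.415 servings and 2.34 servings → $4.30.
quinoa + sweet potato: intersection lies outside the first quadrant.
whole-barley bread + tofu with both tight: 1.531 servings and 3.408 servings → $3.68.
whole-barley bread + sweet potato with both targets exact would need a negative amount; discard.
tofu + sweet potato with both tight: 3.522 servings and 1.119 servings → $3.56.
So the least-cost plan costs $2.99.

$2.99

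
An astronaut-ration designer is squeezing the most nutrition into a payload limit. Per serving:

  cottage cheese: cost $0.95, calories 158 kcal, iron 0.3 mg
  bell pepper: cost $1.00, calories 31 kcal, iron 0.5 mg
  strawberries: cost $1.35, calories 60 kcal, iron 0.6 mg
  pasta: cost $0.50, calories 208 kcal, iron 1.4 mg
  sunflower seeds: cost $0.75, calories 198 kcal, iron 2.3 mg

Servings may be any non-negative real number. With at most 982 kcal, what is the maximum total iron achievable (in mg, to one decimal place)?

15.8 mg

Iron per kcal: bell pepper 0.01613, sunflower seeds 0.01162, strawberries 0.01, pasta 0.006731, cottage cheese 0.001899.
With no serving limits, spend the whole calories allowance on bell pepper: 982 kcal / 31 kcal × 0.5 mg = 15.8 mg.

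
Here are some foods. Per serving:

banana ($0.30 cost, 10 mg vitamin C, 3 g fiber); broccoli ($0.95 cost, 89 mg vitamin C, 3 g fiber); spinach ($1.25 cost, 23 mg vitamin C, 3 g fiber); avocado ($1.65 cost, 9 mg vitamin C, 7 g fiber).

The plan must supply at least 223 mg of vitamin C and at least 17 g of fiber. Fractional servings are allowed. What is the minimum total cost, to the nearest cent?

$3.07

For a min-cost LP with two ≥-constraints, a basic feasible solution has at most two positive variables.
banana only: max(223/10, 17/3) = 22.3 servings → $6.69.
broccoli only: max(223/89, 17/3) = 5.667 servings → $5.38.
spinach only: max(223/23, 17/3) = 9.696 servings → $12.12.
avocado only: max(223/9, 17/7) = 24.78 servings → $40.88.
banana + broccoli with both tight: 3.561 servings and 2.105 servings → $3.07.
banana + spinach: intersection lies outside the first quadrant.
banana + avocado with both targets exact would need a negative amount; discard.
broccoli + spinach with both tight: 1.404 servings and 4.263 servings → $6.66.
broccoli + avocado with both tight: 2.362 servings and 1.416 servings → $4.58.
spinach + avocado: intersection lies outside the first quadrant.
Cheapest feasible corner: $3.07.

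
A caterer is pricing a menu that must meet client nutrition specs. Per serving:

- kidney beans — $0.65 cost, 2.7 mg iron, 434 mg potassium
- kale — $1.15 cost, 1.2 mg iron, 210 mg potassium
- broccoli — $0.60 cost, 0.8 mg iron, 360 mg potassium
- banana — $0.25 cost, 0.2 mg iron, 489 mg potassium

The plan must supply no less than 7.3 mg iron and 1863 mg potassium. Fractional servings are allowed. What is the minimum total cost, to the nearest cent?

$2.06

Two binding constraints pin down two serving amounts, so the optimal mix uses at most two foods. The candidates are each food alone (scaled to the tighter of iron/potassium) and each pair with both constraints tight.
kidney beans only: max(7.3/2.7, 1863/434) = 4.293 servings → $2.79.
kale only: max(7.3/1.2, 1863/210) = 8.871 servings → $10.20.
broccoli only: max(7.3/0.8, 1863/360) = 9.125 servings → $5.47.
banana only: max(7.3/0.2, 1863/489) = 36.5 servings → $9.12.
kidney beans + kale: intersection lies outside the first quadrant.
kidney beans + broccoli with both tight: 1.821 servings and 2.98 servings → $2.97.
kidney beans + banana with both tight: 2.592 servings and 1.509 servings → $2.06.
kale + broccoli with both tight: 4.309 servings and 2.661 servings → $6.55.
kale + banana with both tight: 5.868 servings and 1.29 servings → $7.07.
broccoli + banana with both targets exact would need a negative amount; discard.
Cheapest feasible corner: $2.06.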